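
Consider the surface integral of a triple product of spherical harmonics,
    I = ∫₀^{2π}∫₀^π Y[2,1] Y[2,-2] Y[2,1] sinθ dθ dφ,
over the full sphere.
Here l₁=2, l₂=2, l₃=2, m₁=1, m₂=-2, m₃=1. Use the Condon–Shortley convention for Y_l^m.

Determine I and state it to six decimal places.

0.220728

m-sum 0 ✓  L=6 even ✓  0≤2≤4 ✓
Π(2lᵢ+1) = 5×5×5 = 125
triangle coeff Δ(2,2,2) = 1/630
Σ_t [0,2]: t=0:+1/8 t=1:−1/1 t=2:+1/8 = -3/4
(3j)²=2/35 [(2 2 2; 0 0 0)], sign=-1
Σ_t [0,0]: t=0:+1/4 = 1/4
(3j)²=3/35 [(2 2 2; 1 -2 1)], sign=-1
⇒ 4πI² = 30/49
I = (+1)√(30/49/(4π)) = 0.22072812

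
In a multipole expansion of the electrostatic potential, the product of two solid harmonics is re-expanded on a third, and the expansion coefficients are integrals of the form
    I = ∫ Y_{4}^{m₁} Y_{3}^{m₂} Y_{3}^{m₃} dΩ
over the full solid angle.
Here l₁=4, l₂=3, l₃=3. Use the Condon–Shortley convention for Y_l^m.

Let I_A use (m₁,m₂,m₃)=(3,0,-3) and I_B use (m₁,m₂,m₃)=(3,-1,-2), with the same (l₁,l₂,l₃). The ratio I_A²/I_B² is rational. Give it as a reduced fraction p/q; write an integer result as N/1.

Same 4,3,3: normalisation and zero-m 3j drop out of the ratio.
A: Δ: 4! 4! 2! / 11! → 1/34650; sum: t=1:−1/288 = -1/288; 3j²(4 3 3; 3 0 -3) = Δ·Π!·Σ² = 1/22  (sign -1)
B: Δ: 4! 4! 2! / 11! → 1/34650; sum: t=0:+1/288 t=1:−1/144 = -1/288; 3j²(4 3 3; 3 -1 -2) = Δ·Π!·Σ² = 1/99  (sign +1)
I_A²/I_B² = (1/22)/(1/99) = 9/2

9/2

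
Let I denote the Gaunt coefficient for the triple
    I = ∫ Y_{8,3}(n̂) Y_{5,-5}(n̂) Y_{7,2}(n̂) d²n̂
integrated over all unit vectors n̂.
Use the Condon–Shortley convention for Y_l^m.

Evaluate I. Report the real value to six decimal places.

Checks pass: Σm=0; 20 even; l₃=7∈[3,13].
(2·8+1)(2·5+1)(2·7+1) = 2805
Δ: 6! 10! 4! / 21! → 1/814773960
sum: t=1:−1/87091200 t=2:+1/4976640 t=3:−1/2073600 t=4:+1/4976640 t=5:−1/87091200 = -1/9676800
3j²(8 5 7; 0 0 0) = Δ·Π!·Σ² = 360/46189  (sign +1)
sum: t=0:+1/248832000 = 1/248832000
3j²(8 5 7; 3 -5 2) = Δ·Π!·Σ² = 63/4199  (sign -1)
combine: 4πI² = 2805·360/46189·63/4199 = 340200/1037153
take √, sign -1: I = -0.16156259

-0.161563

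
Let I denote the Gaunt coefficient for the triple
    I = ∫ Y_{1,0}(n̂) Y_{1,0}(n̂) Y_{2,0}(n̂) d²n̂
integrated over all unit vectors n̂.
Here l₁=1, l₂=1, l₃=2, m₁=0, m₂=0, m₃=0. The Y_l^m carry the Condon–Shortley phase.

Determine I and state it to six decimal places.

0.252313

Checks pass: Σm=0; 4 even; l₃=2∈[0,2].
(2·1+1)(2·1+1)(2·2+1) = 45
Δ: 0! 2! 2! / 5! → 1/30
sum: t=0:+1/1 = 1/1
3j²(1 1 2; 0 0 0) = Δ·Π!·Σ² = 2/15  (sign +1)
(m-triple is (0,0,0) — same symbol as above.)
combine: 4πI² = 45·2/15·2/15 = 4/5
take √, sign +1: I = 0.25231325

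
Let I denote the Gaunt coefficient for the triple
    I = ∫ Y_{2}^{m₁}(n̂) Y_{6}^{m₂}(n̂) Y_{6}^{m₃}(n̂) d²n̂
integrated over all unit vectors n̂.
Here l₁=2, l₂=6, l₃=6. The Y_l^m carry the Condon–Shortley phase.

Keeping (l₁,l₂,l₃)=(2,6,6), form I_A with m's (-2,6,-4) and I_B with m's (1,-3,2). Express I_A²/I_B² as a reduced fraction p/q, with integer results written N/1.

22/75

Shared (l₁,l₂,l₃)=(2,6,6): N and (l;000)² cancel in I_A²/I_B².
A: Δ = 2!·2!·10!/15! = 1/90090; Racah Σ t=2..2: t=2:+1/14515200 = 1/14515200; ⇒ 3j(2 6 6; -2 6 -4)² = 2/455, sgn +1
B: Δ = 2!·2!·10!/15! = 1/90090; Racah Σ t=0..1: t=0:+1/60480 t=1:−1/161280 = 1/96768; ⇒ 3j(2 6 6; 1 -3 2)² = 15/1001, sgn +1
I_A²/I_B² = (2/455)/(15/1001) = 22/75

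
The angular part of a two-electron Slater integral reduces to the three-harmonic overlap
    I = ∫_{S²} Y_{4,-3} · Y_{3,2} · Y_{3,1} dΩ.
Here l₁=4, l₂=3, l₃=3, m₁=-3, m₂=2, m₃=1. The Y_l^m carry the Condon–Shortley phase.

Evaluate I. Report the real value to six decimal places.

Rules hold: Σm=0, L=10 even, 1≤3≤7.
N = 9·7·7 = 441
Δ = 4!·4!·2!/11! = 1/34650
Racah Σ t=1..3: t=1:−1/72 t=2:+1/16 t=3:−1/72 = 5/144
⇒ 3j(4 3 3; 0 0 0)² = 2/77, sgn -1
Racah Σ t=3..4: t=3:−1/288 t=4:+1/144 = 1/288
⇒ 3j(4 3 3; -3 2 1)² = 1/99, sgn +1
4πI² = N·(3j₀)²·(3jₘ)² = 14/121
I = -1·√(0.115702/4π) = -0.09595473

-0.095955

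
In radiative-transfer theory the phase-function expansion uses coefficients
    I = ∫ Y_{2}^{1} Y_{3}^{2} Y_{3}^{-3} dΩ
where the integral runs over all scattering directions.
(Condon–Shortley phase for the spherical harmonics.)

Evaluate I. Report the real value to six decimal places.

-0.210261

Checks pass: Σm=0; 8 even; l₃=3∈[1,5].
(2·2+1)(2·3+1)(2·3+1) = 245
Δ: 2! 2! 4! / 9! → 1/3780
sum: t=0:+1/24 t=1:−1/4 t=2:+1/24 = -1/6
3j²(2 3 3; 0 0 0) = Δ·Π!·Σ² = 4/105  (sign +1)
sum: t=1:−1/48 = -1/48
3j²(2 3 3; 1 2 -3) = Δ·Π!·Σ² = 5/84  (sign -1)
combine: 4πI² = 245·4/105·5/84 = 5/9
take √, sign -1: I = -0.21026104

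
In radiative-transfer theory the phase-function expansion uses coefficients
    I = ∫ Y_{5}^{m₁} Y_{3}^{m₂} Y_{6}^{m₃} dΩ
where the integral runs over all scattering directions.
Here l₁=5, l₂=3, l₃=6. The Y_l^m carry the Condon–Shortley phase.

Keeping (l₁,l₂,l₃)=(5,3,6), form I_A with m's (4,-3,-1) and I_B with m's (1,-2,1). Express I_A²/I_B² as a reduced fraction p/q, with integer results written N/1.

l's match ⇒ only the (l;m) 3-j factors differ between A and B.
A: triangle coeff Δ(5,3,6) = 1/675675; Σ_t [0,0]: t=0:+1/241920 = 1/241920; (3j)²=4/1001 [(5 3 6; 4 -3 -1)], sign=-1
B: triangle coeff Δ(5,3,6) = 1/675675; Σ_t [0,1]: t=0:+1/6912 t=1:−1/17280 = 1/11520; (3j)²=2/143 [(5 3 6; 1 -2 1)], sign=-1
I_A²/I_B² = (4/1001)/(2/143) = 2/7

2/7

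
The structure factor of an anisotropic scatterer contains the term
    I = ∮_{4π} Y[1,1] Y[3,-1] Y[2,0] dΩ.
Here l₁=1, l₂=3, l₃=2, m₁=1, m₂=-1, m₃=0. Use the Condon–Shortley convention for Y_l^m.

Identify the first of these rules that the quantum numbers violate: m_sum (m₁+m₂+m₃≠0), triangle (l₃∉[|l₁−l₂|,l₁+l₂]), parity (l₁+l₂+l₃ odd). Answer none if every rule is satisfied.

m₁+m₂+m₃ = 1 − 1 + 0 = 0  ✓
triangle: |1−3|=2 ≤ l₃=2 ≤ 1+3=4  ✓
parity: l₁+l₂+l₃ = 6 is even  ✓

none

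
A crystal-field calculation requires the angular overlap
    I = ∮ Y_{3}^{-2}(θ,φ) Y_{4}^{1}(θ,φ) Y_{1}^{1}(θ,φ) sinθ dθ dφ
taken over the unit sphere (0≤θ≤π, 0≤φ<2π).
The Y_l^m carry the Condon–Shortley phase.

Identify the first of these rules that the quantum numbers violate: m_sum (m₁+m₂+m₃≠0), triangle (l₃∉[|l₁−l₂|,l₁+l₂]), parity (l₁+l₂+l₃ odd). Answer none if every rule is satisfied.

Σmᵢ = 0  ✓
l₃∈[|l₁−l₂|,l₁+l₂]=[1,7], have l₃=1  ✓
Σlᵢ = 8 ⇒ even  ✓

none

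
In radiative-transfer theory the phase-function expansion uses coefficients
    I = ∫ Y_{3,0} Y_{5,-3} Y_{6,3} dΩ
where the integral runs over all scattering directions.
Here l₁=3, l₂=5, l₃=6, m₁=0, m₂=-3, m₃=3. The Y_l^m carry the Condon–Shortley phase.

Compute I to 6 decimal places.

0.036034

Rules hold: Σm=0, L=14 even, 2≤6≤8.
N = 7·11·13 = 1001
Δ = 2!·4!·8!/15! = 1/675675
Racah Σ t=0..2: t=0:+1/8640 t=1:−1/2304 t=2:+1/8640 = -7/34560
⇒ 3j(3 5 6; 0 0 0)² = 7/429, sgn -1
Racah Σ t=0..2: t=0:+1/17280 t=1:−1/20160 t=2:+1/483840 = 1/96768
⇒ 3j(3 5 6; 0 -3 3)² = 1/1001, sgn -1
4πI² = N·(3j₀)²·(3jₘ)² = 7/429
I = +1·√(0.016317/4π) = 0.03603425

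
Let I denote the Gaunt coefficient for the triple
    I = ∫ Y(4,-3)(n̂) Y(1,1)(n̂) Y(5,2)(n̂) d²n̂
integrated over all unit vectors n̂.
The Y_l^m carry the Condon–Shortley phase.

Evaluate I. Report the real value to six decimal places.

Rules hold: Σm=0, L=10 even, 3≤5≤5.
N = 9·3·11 = 297
Δ = 0!·8!·2!/11! = 1/495
Racah Σ t=0..0: t=0:+1/576 = 1/576
⇒ 3j(4 1 5; 0 0 0)² = 5/99, sgn -1
Racah Σ t=0..0: t=0:+1/10080 = 1/10080
⇒ 3j(4 1 5; -3 1 2)² = 1/165, sgn -1
4πI² = N·(3j₀)²·(3jₘ)² = 1/11
I = +1·√(0.0909091/4π) = 0.08505478

0.085055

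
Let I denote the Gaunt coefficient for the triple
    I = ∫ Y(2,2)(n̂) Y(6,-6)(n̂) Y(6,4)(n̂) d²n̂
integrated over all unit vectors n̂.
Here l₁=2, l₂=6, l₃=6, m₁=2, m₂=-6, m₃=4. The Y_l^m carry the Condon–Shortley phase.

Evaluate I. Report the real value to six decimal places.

Rules hold: Σm=0, L=14 even, 4≤6≤8.
N = 5·13·13 = 845
Δ = 2!·2!·10!/15! = 1/90090
Racah Σ t=0..2: t=0:+1/69120 t=1:−1/14400 t=2:+1/69120 = -7/172800
⇒ 3j(2 6 6; 0 0 0)² = 14/715, sgn -1
Racah Σ t=0..0: t=0:+1/14515200 = 1/14515200
⇒ 3j(2 6 6; 2 -6 4)² = 2/455, sgn +1
4πI² = N·(3j₀)²·(3jₘ)² = 4/55
I = -1·√(0.0727273/4π) = -0.07607531

-0.076075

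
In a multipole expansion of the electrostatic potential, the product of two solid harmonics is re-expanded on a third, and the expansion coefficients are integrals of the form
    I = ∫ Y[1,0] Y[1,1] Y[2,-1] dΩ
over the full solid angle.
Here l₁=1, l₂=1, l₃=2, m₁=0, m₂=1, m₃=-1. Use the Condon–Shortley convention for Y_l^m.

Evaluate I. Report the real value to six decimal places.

Checks pass: Σm=0; 4 even; l₃=2∈[0,2].
(2·1+1)(2·1+1)(2·2+1) = 45
Δ: 0! 2! 2! / 5! → 1/30
sum: t=0:+1/1 = 1/1
3j²(1 1 2; 0 0 0) = Δ·Π!·Σ² = 2/15  (sign +1)
sum: t=0:+1/2 = 1/2
3j²(1 1 2; 0 1 -1) = Δ·Π!·Σ² = 1/10  (sign -1)
combine: 4πI² = 45·2/15·1/10 = 3/5
take √, sign -1: I = -0.21850969

-0.218510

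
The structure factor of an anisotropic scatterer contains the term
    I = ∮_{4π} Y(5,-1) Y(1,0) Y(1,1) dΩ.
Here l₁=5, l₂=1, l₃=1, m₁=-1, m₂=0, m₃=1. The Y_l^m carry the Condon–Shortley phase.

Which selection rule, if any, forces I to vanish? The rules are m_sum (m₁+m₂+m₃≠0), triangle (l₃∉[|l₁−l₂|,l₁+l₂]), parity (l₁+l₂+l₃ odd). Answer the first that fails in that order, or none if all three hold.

triangle

Σmᵢ = 0  ✓
l₃∈[|l₁−l₂|,l₁+l₂]=[4,6], have l₃=1  ✗
Σlᵢ = 7 ⇒ odd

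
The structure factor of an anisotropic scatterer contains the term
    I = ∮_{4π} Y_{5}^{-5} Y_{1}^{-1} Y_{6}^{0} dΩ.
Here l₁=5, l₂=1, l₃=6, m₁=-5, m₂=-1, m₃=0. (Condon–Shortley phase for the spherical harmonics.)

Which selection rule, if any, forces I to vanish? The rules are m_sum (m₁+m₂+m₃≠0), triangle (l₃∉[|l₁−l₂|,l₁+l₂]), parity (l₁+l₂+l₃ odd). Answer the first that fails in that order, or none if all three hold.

m_sum

m₁+m₂+m₃ = -5 − 1 + 0 = -6  ✗
triangle: |5−1|=4 ≤ l₃=6 ≤ 5+1=6
parity: l₁+l₂+l₃ = 12 is even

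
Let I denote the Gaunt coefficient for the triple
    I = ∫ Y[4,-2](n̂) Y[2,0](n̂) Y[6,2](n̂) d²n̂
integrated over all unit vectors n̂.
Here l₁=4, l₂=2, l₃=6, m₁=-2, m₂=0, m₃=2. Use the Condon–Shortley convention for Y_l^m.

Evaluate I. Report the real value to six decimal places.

Rules hold: Σm=0, L=12 even, 2≤6≤6.
N = 9·5·13 = 585
Δ = 0!·8!·4!/13! = 1/6435
Racah Σ t=0..0: t=0:+1/2304 = 1/2304
⇒ 3j(4 2 6; 0 0 0)² = 5/143, sgn +1
Racah Σ t=0..0: t=0:+1/5760 = 1/5760
⇒ 3j(4 2 6; -2 0 2)² = 56/2145, sgn +1
4πI² = N·(3j₀)²·(3jₘ)² = 840/1573
I = +1·√(0.534011/4π) = 0.20614383

0.206144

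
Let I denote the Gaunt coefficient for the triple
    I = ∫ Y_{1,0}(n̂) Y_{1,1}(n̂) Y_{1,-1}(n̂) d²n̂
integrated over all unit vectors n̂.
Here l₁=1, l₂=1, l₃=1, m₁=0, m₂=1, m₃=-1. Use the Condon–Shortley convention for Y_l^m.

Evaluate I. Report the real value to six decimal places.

0.000000

L=3 odd ⇒ parity kills the (l;000) factor ⇒ I = 0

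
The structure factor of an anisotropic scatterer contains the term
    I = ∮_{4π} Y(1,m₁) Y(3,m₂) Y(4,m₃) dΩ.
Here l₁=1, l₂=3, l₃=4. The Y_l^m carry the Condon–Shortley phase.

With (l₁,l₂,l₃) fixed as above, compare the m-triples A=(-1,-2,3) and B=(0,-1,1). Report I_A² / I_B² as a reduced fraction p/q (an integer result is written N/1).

7/5

Shared (l₁,l₂,l₃)=(1,3,4): N and (l;000)² cancel in I_A²/I_B².
A: Δ = 0!·2!·6!/9! = 1/252; Racah Σ t=0..0: t=0:+1/240 = 1/240; ⇒ 3j(1 3 4; -1 -2 3)² = 1/12, sgn -1
B: Δ = 0!·2!·6!/9! = 1/252; Racah Σ t=0..0: t=0:+1/48 = 1/48; ⇒ 3j(1 3 4; 0 -1 1)² = 5/84, sgn -1
I_A²/I_B² = (1/12)/(5/84) = 7/5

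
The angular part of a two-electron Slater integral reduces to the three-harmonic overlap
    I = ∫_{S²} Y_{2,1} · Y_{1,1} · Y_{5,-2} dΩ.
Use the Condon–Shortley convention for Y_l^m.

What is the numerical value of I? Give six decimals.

0.000000

l₃=5 ∉ [1,3] — triangle fails ⇒ I = 0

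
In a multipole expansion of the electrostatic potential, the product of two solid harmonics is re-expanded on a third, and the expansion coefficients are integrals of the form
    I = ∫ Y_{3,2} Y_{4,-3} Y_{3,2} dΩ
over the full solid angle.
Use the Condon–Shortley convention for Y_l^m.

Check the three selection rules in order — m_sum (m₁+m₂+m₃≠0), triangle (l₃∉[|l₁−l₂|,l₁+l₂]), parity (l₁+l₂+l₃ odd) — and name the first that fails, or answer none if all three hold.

Σmᵢ = 1  ✗
l₃∈[|l₁−l₂|,l₁+l₂]=[1,7], have l₃=3
Σlᵢ = 10 ⇒ even

m_sum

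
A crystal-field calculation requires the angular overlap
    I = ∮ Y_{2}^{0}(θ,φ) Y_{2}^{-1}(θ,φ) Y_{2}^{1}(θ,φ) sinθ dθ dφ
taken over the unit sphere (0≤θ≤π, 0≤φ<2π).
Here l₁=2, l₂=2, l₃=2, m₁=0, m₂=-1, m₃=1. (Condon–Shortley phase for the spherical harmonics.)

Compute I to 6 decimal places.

-0.090112

m-sum 0 ✓  L=6 even ✓  0≤2≤4 ✓
Π(2lᵢ+1) = 5×5×5 = 125
triangle coeff Δ(2,2,2) = 1/630
Σ_t [0,2]: t=0:+1/8 t=1:−1/1 t=2:+1/8 = -3/4
(3j)²=2/35 [(2 2 2; 0 0 0)], sign=-1
Σ_t [0,1]: t=0:+1/4 t=1:−1/2 = -1/4
(3j)²=1/70 [(2 2 2; 0 -1 1)], sign=+1
⇒ 4πI² = 5/49
I = (-1)√(5/49/(4π)) = -0.09011188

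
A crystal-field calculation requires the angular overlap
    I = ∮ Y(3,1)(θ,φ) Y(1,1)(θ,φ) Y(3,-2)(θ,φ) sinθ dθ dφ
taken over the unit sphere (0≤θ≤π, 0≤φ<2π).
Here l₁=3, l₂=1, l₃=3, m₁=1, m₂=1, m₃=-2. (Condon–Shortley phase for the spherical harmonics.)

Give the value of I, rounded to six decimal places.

L=7 odd ⇒ parity kills the (l;000) factor ⇒ I = 0

0.000000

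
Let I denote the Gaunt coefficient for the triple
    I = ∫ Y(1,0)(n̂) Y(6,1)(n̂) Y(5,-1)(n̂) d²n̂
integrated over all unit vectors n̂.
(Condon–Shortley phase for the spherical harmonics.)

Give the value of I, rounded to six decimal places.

Rules hold: Σm=0, L=12 even, 5≤5≤7.
N = 3·13·11 = 429
Δ = 2!·0!·10!/13! = 1/858
Racah Σ t=1..1: t=1:−1/14400 = -1/14400
⇒ 3j(1 6 5; 0 0 0)² = 6/143, sgn +1
Racah Σ t=1..1: t=1:−1/17280 = -1/17280
⇒ 3j(1 6 5; 0 1 -1)² = 35/858, sgn -1
4πI² = N·(3j₀)²·(3jₘ)² = 105/143
I = -1·√(0.734266/4π) = -0.24172507

-0.241725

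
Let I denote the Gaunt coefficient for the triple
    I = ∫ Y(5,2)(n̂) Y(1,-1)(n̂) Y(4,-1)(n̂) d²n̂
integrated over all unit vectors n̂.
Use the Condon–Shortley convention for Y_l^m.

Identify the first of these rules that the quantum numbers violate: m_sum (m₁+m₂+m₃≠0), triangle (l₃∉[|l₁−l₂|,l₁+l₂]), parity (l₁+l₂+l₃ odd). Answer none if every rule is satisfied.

Σmᵢ = 0  ✓
l₃∈[|l₁−l₂|,l₁+l₂]=[4,6], have l₃=4  ✓
Σlᵢ = 10 ⇒ even  ✓

none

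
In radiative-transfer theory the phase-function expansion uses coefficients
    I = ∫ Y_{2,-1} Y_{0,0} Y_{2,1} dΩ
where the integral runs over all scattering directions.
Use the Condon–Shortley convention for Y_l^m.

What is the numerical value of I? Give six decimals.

-0.282095

m-sum 0 ✓  L=4 even ✓  2≤2≤2 ✓
Π(2lᵢ+1) = 5×1×5 = 25
triangle coeff Δ(2,0,2) = 1/5
Σ_t [0,0]: t=0:+1/4 = 1/4
(3j)²=1/5 [(2 0 2; 0 0 0)], sign=+1
Σ_t [0,0]: t=0:+1/6 = 1/6
(3j)²=1/5 [(2 0 2; -1 0 1)], sign=-1
⇒ 4πI² = 1/1
I = (-1)√(1/1/(4π)) = -0.28209479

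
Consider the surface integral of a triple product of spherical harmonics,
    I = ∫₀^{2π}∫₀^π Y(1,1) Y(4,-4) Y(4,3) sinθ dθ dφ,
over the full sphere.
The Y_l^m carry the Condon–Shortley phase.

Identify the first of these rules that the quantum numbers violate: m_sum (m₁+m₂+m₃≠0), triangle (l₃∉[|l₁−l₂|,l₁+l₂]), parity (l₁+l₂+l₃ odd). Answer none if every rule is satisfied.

parity

Σmᵢ = 0  ✓
l₃∈[|l₁−l₂|,l₁+l₂]=[3,5], have l₃=4  ✓
Σlᵢ = 9 ⇒ odd  ✗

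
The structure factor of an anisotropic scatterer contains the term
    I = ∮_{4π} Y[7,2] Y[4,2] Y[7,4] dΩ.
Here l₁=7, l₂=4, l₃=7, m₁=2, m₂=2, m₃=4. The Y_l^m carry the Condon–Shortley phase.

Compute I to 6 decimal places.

Σmᵢ = 8 ≠ 0, so the φ-integral vanishes; I = 0

0.000000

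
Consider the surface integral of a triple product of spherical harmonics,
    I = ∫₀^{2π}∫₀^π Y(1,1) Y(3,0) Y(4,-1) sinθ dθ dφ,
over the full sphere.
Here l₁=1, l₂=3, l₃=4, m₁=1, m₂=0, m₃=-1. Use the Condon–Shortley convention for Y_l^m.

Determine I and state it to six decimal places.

Checks pass: Σm=0; 8 even; l₃=4∈[2,4].
(2·1+1)(2·3+1)(2·4+1) = 189
Δ: 0! 2! 6! / 9! → 1/252
sum: t=0:+1/36 = 1/36
3j²(1 3 4; 0 0 0) = Δ·Π!·Σ² = 4/63  (sign +1)
sum: t=0:+1/72 = 1/72
3j²(1 3 4; 1 0 -1) = Δ·Π!·Σ² = 5/126  (sign -1)
combine: 4πI² = 189·4/63·5/126 = 10/21
take √, sign -1: I = -0.19466390

-0.194664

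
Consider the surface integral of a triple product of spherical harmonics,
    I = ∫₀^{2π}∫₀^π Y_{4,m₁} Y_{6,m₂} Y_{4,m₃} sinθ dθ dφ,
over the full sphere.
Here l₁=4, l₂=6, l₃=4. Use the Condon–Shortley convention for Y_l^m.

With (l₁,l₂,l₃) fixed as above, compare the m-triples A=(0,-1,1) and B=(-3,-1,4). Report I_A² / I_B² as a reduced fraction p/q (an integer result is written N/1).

Same 4,6,4: normalisation and zero-m 3j drop out of the ratio.
A: Δ: 6! 2! 6! / 15! → 1/1261260; sum: t=2:+1/3456 t=3:−1/1728 t=4:+1/11520 = -7/34560; 3j²(4 6 4; 0 -1 1) = Δ·Π!·Σ² = 7/858  (sign +1)
B: Δ: 6! 2! 6! / 15! → 1/1261260; sum: t=5:−1/172800 = -1/172800; 3j²(4 6 4; -3 -1 4) = Δ·Π!·Σ² = 7/2145  (sign -1)
I_A²/I_B² = (7/858)/(7/2145) = 5/2

5/2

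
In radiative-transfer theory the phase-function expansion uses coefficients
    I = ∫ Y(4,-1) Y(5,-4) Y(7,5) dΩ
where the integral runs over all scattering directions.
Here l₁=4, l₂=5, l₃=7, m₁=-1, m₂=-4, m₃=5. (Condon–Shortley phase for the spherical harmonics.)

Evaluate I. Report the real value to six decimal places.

Rules hold: Σm=0, L=16 even, 1≤7≤9.
N = 9·11·15 = 1485
Δ = 2!·6!·8!/17! = 1/6126120
Racah Σ t=0..2: t=0:+1/69120 t=1:−1/20736 t=2:+1/69120 = -1/51840
⇒ 3j(4 5 7; 0 0 0)² = 280/21879, sgn +1
Racah Σ t=0..1: t=0:+1/1209600 t=1:−1/1935360 = 1/3225600
⇒ 3j(4 5 7; -1 -4 5)² = 243/61880, sgn +1
4πI² = N·(3j₀)²·(3jₘ)² = 3645/48841
I = +1·√(0.0746299/4π) = 0.07706400

0.077064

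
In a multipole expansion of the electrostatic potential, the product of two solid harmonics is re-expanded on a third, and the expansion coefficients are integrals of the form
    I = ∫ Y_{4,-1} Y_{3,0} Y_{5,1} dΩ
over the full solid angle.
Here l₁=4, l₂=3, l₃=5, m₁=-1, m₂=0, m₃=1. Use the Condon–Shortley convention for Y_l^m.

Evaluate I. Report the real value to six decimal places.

-0.115089

m-sum 0 ✓  L=12 even ✓  1≤5≤7 ✓
Π(2lᵢ+1) = 9×7×11 = 693
triangle coeff Δ(4,3,5) = 1/180180
Σ_t [0,2]: t=0:+1/576 t=1:−1/144 t=2:+1/576 = -1/288
(3j)²=20/1001 [(4 3 5; 0 0 0)], sign=+1
Σ_t [0,2]: t=0:+1/1440 t=1:−1/192 t=2:+1/432 = -19/8640
(3j)²=361/30030 [(4 3 5; -1 0 1)], sign=-1
⇒ 4πI² = 2166/13013
I = (-1)√(2166/13013/(4π)) = -0.11508947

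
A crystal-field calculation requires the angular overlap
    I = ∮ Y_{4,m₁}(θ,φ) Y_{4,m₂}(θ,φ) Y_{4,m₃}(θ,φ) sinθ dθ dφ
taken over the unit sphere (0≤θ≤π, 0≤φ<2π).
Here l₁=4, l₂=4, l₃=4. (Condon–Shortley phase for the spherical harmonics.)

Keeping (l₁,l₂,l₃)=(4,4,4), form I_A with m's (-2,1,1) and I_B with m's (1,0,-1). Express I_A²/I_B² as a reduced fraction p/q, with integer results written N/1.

40/9

Shared (l₁,l₂,l₃)=(4,4,4): N and (l;000)² cancel in I_A²/I_B².
A: Δ = 4!·4!·4!/13! = 1/450450; Racah Σ t=2..4: t=2:+1/576 t=3:−1/144 t=4:+1/576 = -1/288; ⇒ 3j(4 4 4; -2 1 1)² = 20/1001, sgn +1
B: Δ = 4!·4!·4!/13! = 1/450450; Racah Σ t=0..3: t=0:+1/3456 t=1:−1/144 t=2:+1/96 t=3:−1/864 = 1/384; ⇒ 3j(4 4 4; 1 0 -1)² = 9/2002, sgn -1
I_A²/I_B² = (20/1001)/(9/2002) = 40/9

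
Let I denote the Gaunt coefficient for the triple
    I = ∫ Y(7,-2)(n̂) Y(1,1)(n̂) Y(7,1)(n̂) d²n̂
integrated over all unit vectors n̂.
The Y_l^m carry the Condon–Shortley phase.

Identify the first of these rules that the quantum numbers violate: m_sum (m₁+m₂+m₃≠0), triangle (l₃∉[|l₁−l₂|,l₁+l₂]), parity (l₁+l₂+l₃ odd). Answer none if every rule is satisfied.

m₁+m₂+m₃ = -2 + 1 + 1 = 0  ✓
triangle: |7−1|=6 ≤ l₃=7 ≤ 7+1=8  ✓
parity: l₁+l₂+l₃ = 15 is odd  ✗

parity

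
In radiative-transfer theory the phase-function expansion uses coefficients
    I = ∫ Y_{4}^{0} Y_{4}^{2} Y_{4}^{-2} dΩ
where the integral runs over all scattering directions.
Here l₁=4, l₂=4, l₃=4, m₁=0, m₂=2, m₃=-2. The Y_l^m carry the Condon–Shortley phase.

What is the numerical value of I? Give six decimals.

Rules hold: Σm=0, L=12 even, 0≤4≤8.
N = 9·9·9 = 729
Δ = 4!·4!·4!/13! = 1/450450
Racah Σ t=0..4: t=0:+1/13824 t=1:−1/216 t=2:+1/64 t=3:−1/216 t=4:+1/13824 = 5/768
⇒ 3j(4 4 4; 0 0 0)² = 18/1001, sgn +1
Racah Σ t=2..4: t=2:+1/384 t=3:−1/216 t=4:+1/2304 = -11/6912
⇒ 3j(4 4 4; 0 2 -2)² = 11/1638, sgn -1
4πI² = N·(3j₀)²·(3jₘ)² = 729/8281
I = -1·√(0.0880328/4π) = -0.08369845

-0.083698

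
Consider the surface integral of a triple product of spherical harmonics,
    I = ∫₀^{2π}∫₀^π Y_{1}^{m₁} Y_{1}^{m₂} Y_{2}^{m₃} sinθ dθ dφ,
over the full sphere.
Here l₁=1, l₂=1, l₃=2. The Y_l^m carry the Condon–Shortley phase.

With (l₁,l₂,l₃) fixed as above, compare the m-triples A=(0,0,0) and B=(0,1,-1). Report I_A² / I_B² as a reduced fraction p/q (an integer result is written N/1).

4/3

Same 1,1,2: normalisation and zero-m 3j drop out of the ratio.
A: Δ: 0! 2! 2! / 5! → 1/30; sum: t=0:+1/1 = 1/1; 3j²(1 1 2; 0 0 0) = Δ·Π!·Σ² = 2/15  (sign +1)
B: Δ: 0! 2! 2! / 5! → 1/30; sum: t=0:+1/2 = 1/2; 3j²(1 1 2; 0 1 -1) = Δ·Π!·Σ² = 1/10  (sign -1)
I_A²/I_B² = (2/15)/(1/10) = 4/3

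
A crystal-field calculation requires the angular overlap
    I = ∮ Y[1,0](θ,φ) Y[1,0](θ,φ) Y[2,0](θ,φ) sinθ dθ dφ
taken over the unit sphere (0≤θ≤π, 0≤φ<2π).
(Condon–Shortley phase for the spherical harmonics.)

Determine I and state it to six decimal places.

0.252313

Checks pass: Σm=0; 4 even; l₃=2∈[0,2].
(2·1+1)(2·1+1)(2·2+1) = 45
Δ: 0! 2! 2! / 5! → 1/30
sum: t=0:+1/1 = 1/1
3j²(1 1 2; 0 0 0) = Δ·Π!·Σ² = 2/15  (sign +1)
(m-triple is (0,0,0) — same symbol as above.)
combine: 4πI² = 45·2/15·2/15 = 4/5
take √, sign +1: I = 0.25231325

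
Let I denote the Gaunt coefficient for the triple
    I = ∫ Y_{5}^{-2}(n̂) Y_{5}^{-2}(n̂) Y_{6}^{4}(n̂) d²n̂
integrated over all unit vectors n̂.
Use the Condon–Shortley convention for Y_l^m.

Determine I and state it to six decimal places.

0.137762

m-sum 0 ✓  L=16 even ✓  0≤6≤10 ✓
Π(2lᵢ+1) = 11×11×13 = 1573
triangle coeff Δ(5,5,6) = 1/28588560
Σ_t [0,4]: t=0:+1/345600 t=1:−1/13824 t=2:+1/5184 t=3:−1/13824 t=4:+1/345600 = 7/129600
(3j)²=80/7293 [(5 5 6; 0 0 0)], sign=+1
Σ_t [1,3]: t=1:−1/207360 t=2:+1/57600 t=3:−1/207360 = 1/129600
(3j)²=168/12155 [(5 5 6; -2 -2 4)], sign=+1
⇒ 4πI² = 896/3757
I = (+1)√(896/3757/(4π)) = 0.13776169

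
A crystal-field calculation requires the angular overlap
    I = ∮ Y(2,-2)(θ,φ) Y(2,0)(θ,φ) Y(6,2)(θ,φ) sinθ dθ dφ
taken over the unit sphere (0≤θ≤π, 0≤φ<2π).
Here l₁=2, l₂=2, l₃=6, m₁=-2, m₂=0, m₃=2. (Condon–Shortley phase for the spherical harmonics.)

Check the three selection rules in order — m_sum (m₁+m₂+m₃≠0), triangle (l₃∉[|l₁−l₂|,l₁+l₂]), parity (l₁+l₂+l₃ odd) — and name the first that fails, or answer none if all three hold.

triangle

azimuthal sum: -2 + 0 + 2 = 0  ✓
0 ≤ 6 ≤ 4 (triangle on l)  ✗
L = 2 + 2 + 6 = 10 (even)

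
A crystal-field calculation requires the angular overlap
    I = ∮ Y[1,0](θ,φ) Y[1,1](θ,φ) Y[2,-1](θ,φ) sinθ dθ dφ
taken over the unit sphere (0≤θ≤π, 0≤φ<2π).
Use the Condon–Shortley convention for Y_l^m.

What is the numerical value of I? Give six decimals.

-0.218510

Checks pass: Σm=0; 4 even; l₃=2∈[0,2].
(2·1+1)(2·1+1)(2·2+1) = 45
Δ: 0! 2! 2! / 5! → 1/30
sum: t=0:+1/1 = 1/1
3j²(1 1 2; 0 0 0) = Δ·Π!·Σ² = 2/15  (sign +1)
sum: t=0:+1/2 = 1/2
3j²(1 1 2; 0 1 -1) = Δ·Π!·Σ² = 1/10  (sign -1)
combine: 4πI² = 45·2/15·1/10 = 3/5
take √, sign -1: I = -0.21850969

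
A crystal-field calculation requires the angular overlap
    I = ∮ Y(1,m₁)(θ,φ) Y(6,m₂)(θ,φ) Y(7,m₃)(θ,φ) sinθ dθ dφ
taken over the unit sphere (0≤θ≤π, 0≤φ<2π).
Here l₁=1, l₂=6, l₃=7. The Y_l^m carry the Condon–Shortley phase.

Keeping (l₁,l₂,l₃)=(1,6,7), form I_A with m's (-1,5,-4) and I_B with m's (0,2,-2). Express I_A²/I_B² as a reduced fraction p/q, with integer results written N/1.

1/15

l's match ⇒ only the (l;m) 3-j factors differ between A and B.
A: triangle coeff Δ(1,6,7) = 1/1365; Σ_t [0,0]: t=0:+1/79833600 = 1/79833600; (3j)²=1/455 [(1 6 7; -1 5 -4)], sign=-1
B: triangle coeff Δ(1,6,7) = 1/1365; Σ_t [0,0]: t=0:+1/967680 = 1/967680; (3j)²=3/91 [(1 6 7; 0 2 -2)], sign=-1
I_A²/I_B² = (1/455)/(3/91) = 1/15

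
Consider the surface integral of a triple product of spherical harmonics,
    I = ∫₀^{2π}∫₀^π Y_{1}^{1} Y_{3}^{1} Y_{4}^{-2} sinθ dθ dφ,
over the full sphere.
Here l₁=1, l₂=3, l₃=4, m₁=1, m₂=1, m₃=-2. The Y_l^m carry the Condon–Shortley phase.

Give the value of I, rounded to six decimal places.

0.238414

m-sum 0 ✓  L=8 even ✓  2≤4≤4 ✓
Π(2lᵢ+1) = 3×7×9 = 189
triangle coeff Δ(1,3,4) = 1/252
Σ_t [0,0]: t=0:+1/36 = 1/36
(3j)²=4/63 [(1 3 4; 0 0 0)], sign=+1
Σ_t [0,0]: t=0:+1/96 = 1/96
(3j)²=5/84 [(1 3 4; 1 1 -2)], sign=+1
⇒ 4πI² = 5/7
I = (+1)√(5/7/(4π)) = 0.23841361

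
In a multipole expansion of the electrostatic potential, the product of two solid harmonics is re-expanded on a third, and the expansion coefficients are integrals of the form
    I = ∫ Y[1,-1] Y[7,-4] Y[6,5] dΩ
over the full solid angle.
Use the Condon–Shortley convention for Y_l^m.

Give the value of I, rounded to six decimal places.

0.060604

Checks pass: Σm=0; 14 even; l₃=6∈[6,8].
(2·1+1)(2·7+1)(2·6+1) = 585
Δ: 2! 0! 12! / 15! → 1/1365
sum: t=1:−1/518400 = -1/518400
3j²(1 7 6; 0 0 0) = Δ·Π!·Σ² = 7/195  (sign -1)
sum: t=2:+1/79833600 = 1/79833600
3j²(1 7 6; -1 -4 5) = Δ·Π!·Σ² = 1/455  (sign -1)
combine: 4πI² = 585·7/195·1/455 = 3/65
take √, sign +1: I = 0.06060368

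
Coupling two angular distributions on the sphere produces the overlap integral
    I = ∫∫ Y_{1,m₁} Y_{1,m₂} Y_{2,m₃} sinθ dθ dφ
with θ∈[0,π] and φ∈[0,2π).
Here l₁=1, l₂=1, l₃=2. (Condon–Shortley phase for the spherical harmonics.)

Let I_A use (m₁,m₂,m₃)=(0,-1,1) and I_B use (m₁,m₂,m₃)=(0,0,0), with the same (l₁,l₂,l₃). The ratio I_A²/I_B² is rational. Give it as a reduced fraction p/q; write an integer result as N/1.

3/4

Shared (l₁,l₂,l₃)=(1,1,2): N and (l;000)² cancel in I_A²/I_B².
A: Δ = 0!·2!·2!/5! = 1/30; Racah Σ t=0..0: t=0:+1/2 = 1/2; ⇒ 3j(1 1 2; 0 -1 1)² = 1/10, sgn -1
B: Δ = 0!·2!·2!/5! = 1/30; Racah Σ t=0..0: t=0:+1/1 = 1/1; ⇒ 3j(1 1 2; 0 0 0)² = 2/15, sgn +1
I_A²/I_B² = (1/10)/(2/15) = 3/4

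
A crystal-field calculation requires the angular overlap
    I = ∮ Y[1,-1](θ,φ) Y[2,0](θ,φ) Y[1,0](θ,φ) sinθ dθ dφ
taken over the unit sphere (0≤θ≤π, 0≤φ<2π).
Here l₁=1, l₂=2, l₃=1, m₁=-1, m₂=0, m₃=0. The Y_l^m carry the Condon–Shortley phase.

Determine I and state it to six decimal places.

0.000000

Σmᵢ = -1 ≠ 0, so the φ-integral vanishes; I = 0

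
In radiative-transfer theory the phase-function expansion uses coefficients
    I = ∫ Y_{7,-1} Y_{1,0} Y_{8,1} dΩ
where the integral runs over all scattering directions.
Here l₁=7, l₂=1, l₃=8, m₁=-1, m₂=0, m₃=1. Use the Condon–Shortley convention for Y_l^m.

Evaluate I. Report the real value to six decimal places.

Rules hold: Σm=0, L=16 even, 6≤8≤8.
N = 15·3·17 = 765
Δ = 0!·14!·2!/17! = 1/2040
Racah Σ t=0..0: t=0:+1/25401600 = 1/25401600
⇒ 3j(7 1 8; 0 0 0)² = 8/255, sgn +1
Racah Σ t=0..0: t=0:+1/29030400 = 1/29030400
⇒ 3j(7 1 8; -1 0 1)² = 21/680, sgn -1
4πI² = N·(3j₀)²·(3jₘ)² = 63/85
I = -1·√(0.741176/4π) = -0.24285994

-0.242860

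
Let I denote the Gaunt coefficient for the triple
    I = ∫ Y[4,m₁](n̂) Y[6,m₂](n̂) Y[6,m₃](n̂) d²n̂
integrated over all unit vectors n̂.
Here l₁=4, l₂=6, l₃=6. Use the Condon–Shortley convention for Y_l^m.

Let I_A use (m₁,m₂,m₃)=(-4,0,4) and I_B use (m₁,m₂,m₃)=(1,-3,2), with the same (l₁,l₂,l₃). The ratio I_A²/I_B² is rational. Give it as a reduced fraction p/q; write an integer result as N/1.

Shared (l₁,l₂,l₃)=(4,6,6): N and (l;000)² cancel in I_A²/I_B².
A: Δ = 4!·4!·8!/17! = 1/15315300; Racah Σ t=4..4: t=4:+1/829440 = 1/829440; ⇒ 3j(4 6 6; -4 0 4)² = 35/2431, sgn +1
B: Δ = 4!·4!·8!/17! = 1/15315300; Racah Σ t=0..3: t=0:+1/103680 t=1:−1/34560 t=2:+1/120960 t=3:−1/5806080 = -13/1161216; ⇒ 3j(4 6 6; 1 -3 2)² = 65/5236, sgn -1
I_A²/I_B² = (35/2431)/(65/5236) = 196/169

196/169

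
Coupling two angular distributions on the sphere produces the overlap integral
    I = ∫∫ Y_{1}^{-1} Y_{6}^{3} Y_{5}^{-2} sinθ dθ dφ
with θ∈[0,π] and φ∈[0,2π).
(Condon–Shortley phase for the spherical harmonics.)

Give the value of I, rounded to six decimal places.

-0.245154

m-sum 0 ✓  L=12 even ✓  5≤5≤7 ✓
Π(2lᵢ+1) = 3×13×11 = 429
triangle coeff Δ(1,6,5) = 1/858
Σ_t [1,1]: t=1:−1/14400 = -1/14400
(3j)²=6/143 [(1 6 5; 0 0 0)], sign=+1
Σ_t [2,2]: t=2:+1/60480 = 1/60480
(3j)²=6/143 [(1 6 5; -1 3 -2)], sign=-1
⇒ 4πI² = 108/143
I = (-1)√(108/143/(4π)) = -0.24515397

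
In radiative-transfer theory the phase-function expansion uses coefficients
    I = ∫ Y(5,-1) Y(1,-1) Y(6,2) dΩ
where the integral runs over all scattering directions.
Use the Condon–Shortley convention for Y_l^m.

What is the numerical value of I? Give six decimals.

m-sum 0 ✓  L=12 even ✓  4≤6≤6 ✓
Π(2lᵢ+1) = 11×3×13 = 429
triangle coeff Δ(5,1,6) = 1/858
Σ_t [0,0]: t=0:+1/14400 = 1/14400
(3j)²=6/143 [(5 1 6; 0 0 0)], sign=+1
Σ_t [0,0]: t=0:+1/34560 = 1/34560
(3j)²=14/429 [(5 1 6; -1 -1 2)], sign=+1
⇒ 4πI² = 84/143
I = (+1)√(84/143/(4π)) = 0.21620548

0.216205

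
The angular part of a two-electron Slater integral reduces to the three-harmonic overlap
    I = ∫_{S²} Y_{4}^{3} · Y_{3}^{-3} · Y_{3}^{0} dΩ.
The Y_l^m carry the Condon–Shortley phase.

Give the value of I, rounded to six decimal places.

Checks pass: Σm=0; 10 even; l₃=3∈[1,7].
(2·4+1)(2·3+1)(2·3+1) = 441
Δ: 4! 4! 2! / 11! → 1/34650
sum: t=1:−1/72 t=2:+1/16 t=3:−1/72 = 5/144
3j²(4 3 3; 0 0 0) = Δ·Π!·Σ² = 2/77  (sign -1)
sum: t=0:+1/288 = 1/288
3j²(4 3 3; 3 -3 0) = Δ·Π!·Σ² = 1/22  (sign -1)
combine: 4πI² = 441·2/77·1/22 = 63/121
take √, sign +1: I = 0.20355073

0.203551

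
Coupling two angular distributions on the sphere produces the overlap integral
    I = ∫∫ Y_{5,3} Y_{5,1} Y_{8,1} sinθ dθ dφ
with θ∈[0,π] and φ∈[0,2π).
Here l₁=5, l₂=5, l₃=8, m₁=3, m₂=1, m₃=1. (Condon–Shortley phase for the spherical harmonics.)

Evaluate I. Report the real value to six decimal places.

3 + 1 + 1 = 5 ≠ 0: azimuthal integral kills it; I = 0

0.000000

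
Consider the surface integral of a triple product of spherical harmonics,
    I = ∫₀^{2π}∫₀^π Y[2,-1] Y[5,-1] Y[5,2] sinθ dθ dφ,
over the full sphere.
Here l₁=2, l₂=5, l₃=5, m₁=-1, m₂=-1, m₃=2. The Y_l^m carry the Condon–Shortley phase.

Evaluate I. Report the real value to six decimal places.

0.104819

Checks pass: Σm=0; 12 even; l₃=5∈[3,7].
(2·2+1)(2·5+1)(2·5+1) = 605
Δ: 2! 2! 8! / 13! → 1/38610
sum: t=0:+1/2880 t=1:−1/576 t=2:+1/2880 = -1/960
3j²(2 5 5; 0 0 0) = Δ·Π!·Σ² = 10/429  (sign +1)
sum: t=1:−1/1440 t=2:+1/2880 = -1/2880
3j²(2 5 5; -1 -1 2) = Δ·Π!·Σ² = 7/715  (sign +1)
combine: 4πI² = 605·10/429·7/715 = 70/507
take √, sign +1: I = 0.10481902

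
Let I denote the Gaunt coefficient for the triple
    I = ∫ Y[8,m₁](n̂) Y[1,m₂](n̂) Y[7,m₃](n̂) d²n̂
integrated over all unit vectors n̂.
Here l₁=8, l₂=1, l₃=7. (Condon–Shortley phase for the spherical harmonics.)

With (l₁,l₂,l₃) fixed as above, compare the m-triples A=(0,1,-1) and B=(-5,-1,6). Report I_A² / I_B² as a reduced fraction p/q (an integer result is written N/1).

28/3

Same 8,1,7: normalisation and zero-m 3j drop out of the ratio.
A: Δ: 2! 14! 0! / 17! → 1/2040; sum: t=2:+1/58060800 = 1/58060800; 3j²(8 1 7; 0 1 -1) = Δ·Π!·Σ² = 7/510  (sign +1)
B: Δ: 2! 14! 0! / 17! → 1/2040; sum: t=0:+1/12454041600 = 1/12454041600; 3j²(8 1 7; -5 -1 6) = Δ·Π!·Σ² = 1/680  (sign -1)
I_A²/I_B² = (7/510)/(1/680) = 28/3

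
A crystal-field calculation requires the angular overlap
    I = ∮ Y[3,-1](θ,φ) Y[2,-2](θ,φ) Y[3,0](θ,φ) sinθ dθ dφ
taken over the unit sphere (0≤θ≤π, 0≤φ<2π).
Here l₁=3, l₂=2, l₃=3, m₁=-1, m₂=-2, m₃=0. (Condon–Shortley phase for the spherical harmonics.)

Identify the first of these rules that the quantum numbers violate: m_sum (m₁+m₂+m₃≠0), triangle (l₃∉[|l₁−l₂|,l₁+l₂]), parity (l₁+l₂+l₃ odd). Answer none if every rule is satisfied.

Σmᵢ = -3  ✗
l₃∈[|l₁−l₂|,l₁+l₂]=[1,5], have l₃=3
Σlᵢ = 8 ⇒ even

m_sum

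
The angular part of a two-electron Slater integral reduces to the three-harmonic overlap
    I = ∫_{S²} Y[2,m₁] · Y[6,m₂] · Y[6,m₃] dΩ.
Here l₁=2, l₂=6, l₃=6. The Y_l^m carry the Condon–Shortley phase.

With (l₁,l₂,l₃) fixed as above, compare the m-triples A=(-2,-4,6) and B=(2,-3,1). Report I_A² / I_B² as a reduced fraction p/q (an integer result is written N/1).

11/60

Same 2,6,6: normalisation and zero-m 3j drop out of the ratio.
A: Δ: 2! 2! 10! / 15! → 1/90090; sum: t=2:+1/14515200 = 1/14515200; 3j²(2 6 6; -2 -4 6) = Δ·Π!·Σ² = 2/455  (sign +1)
B: Δ: 2! 2! 10! / 15! → 1/90090; sum: t=0:+1/120960 = 1/120960; 3j²(2 6 6; 2 -3 1) = Δ·Π!·Σ² = 24/1001  (sign -1)
I_A²/I_B² = (2/455)/(24/1001) = 11/60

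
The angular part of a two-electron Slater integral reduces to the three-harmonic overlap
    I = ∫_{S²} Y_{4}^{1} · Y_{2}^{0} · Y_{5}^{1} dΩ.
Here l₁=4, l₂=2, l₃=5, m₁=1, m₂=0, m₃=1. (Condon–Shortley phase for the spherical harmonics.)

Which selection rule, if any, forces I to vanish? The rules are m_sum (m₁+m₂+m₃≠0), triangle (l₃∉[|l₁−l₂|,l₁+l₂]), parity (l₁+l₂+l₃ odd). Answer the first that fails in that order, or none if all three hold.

azimuthal sum: 1 + 0 + 1 = 2  ✗
2 ≤ 5 ≤ 6 (triangle on l)
L = 4 + 2 + 5 = 11 (odd)

m_sum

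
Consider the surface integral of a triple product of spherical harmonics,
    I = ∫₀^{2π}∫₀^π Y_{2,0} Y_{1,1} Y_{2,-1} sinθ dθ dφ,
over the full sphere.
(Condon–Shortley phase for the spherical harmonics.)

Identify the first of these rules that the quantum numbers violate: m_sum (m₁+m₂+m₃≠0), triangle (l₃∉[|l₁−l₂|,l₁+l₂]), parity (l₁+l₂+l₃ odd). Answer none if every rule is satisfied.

parity

azimuthal sum: 0 + 1 − 1 = 0  ✓
1 ≤ 2 ≤ 3 (triangle on l)  ✓
L = 2 + 1 + 2 = 5 (odd)  ✗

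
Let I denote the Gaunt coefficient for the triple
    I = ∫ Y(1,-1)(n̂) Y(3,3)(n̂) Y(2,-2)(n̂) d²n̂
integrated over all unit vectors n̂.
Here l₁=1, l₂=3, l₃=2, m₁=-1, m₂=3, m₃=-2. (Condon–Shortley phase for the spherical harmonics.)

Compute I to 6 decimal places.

-0.319865

Checks pass: Σm=0; 6 even; l₃=2∈[2,4].
(2·1+1)(2·3+1)(2·2+1) = 105
Δ: 2! 0! 4! / 7! → 1/105
sum: t=1:−1/4 = -1/4
3j²(1 3 2; 0 0 0) = Δ·Π!·Σ² = 3/35  (sign -1)
sum: t=2:+1/48 = 1/48
3j²(1 3 2; -1 3 -2) = Δ·Π!·Σ² = 1/7  (sign +1)
combine: 4πI² = 105·3/35·1/7 = 9/7
take √, sign -1: I = -0.31986543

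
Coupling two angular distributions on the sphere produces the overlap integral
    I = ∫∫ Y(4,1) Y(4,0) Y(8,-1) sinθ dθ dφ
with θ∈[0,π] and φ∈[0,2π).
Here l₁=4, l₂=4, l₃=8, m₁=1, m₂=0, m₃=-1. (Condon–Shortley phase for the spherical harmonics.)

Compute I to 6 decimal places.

m-sum 0 ✓  L=16 even ✓  0≤8≤8 ✓
Π(2lᵢ+1) = 9×9×17 = 1377
triangle coeff Δ(4,4,8) = 1/218790
Σ_t [0,0]: t=0:+1/331776 = 1/331776
(3j)²=490/21879 [(4 4 8; 0 0 0)], sign=+1
Σ_t [0,0]: t=0:+1/414720 = 1/414720
(3j)²=49/2431 [(4 4 8; 1 0 -1)], sign=-1
⇒ 4πI² = 216090/347633
I = (-1)√(216090/347633/(4π)) = -0.22240877

-0.222409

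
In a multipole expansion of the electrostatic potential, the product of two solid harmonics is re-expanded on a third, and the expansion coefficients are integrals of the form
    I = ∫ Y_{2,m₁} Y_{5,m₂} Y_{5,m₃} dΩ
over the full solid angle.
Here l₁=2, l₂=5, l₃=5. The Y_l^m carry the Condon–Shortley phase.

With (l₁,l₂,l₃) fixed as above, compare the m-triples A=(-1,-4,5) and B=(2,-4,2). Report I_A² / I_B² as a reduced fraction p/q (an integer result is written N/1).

15/8

Shared (l₁,l₂,l₃)=(2,5,5): N and (l;000)² cancel in I_A²/I_B².
A: Δ = 2!·2!·8!/13! = 1/38610; Racah Σ t=1..1: t=1:−1/80640 = -1/80640; ⇒ 3j(2 5 5; -1 -4 5)² = 9/286, sgn -1
B: Δ = 2!·2!·8!/13! = 1/38610; Racah Σ t=0..0: t=0:+1/20160 = 1/20160; ⇒ 3j(2 5 5; 2 -4 2)² = 12/715, sgn -1
I_A²/I_B² = (9/286)/(12/715) = 15/8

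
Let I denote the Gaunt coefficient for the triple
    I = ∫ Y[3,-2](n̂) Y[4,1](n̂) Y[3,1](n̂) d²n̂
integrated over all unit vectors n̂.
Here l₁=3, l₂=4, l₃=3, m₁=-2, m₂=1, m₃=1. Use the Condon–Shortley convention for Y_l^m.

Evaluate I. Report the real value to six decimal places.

m-sum 0 ✓  L=10 even ✓  1≤3≤7 ✓
Π(2lᵢ+1) = 7×9×7 = 441
triangle coeff Δ(3,4,3) = 1/34650
Σ_t [1,3]: t=1:−1/72 t=2:+1/16 t=3:−1/72 = 5/144
(3j)²=2/77 [(3 4 3; 0 0 0)], sign=-1
Σ_t [3,4]: t=3:−1/48 t=4:+1/144 = -1/72
(3j)²=16/693 [(3 4 3; -2 1 1)], sign=-1
⇒ 4πI² = 32/121
I = (+1)√(32/121/(4π)) = 0.14506992

0.145070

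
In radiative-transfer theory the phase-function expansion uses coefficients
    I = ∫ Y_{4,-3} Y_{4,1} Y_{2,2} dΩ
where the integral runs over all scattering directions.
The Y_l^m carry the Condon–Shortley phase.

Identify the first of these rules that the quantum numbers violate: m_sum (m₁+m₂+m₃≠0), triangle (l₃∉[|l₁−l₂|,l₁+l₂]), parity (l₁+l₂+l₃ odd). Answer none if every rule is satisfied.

none

Σmᵢ = 0  ✓
l₃∈[|l₁−l₂|,l₁+l₂]=[0,8], have l₃=2  ✓
Σlᵢ = 10 ⇒ even  ✓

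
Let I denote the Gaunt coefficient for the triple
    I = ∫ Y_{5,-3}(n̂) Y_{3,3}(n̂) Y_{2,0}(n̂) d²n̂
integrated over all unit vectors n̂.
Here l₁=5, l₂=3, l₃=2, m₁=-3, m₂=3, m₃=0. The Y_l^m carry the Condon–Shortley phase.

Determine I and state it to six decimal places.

Checks pass: Σm=0; 10 even; l₃=2∈[2,8].
(2·5+1)(2·3+1)(2·2+1) = 385
Δ: 6! 4! 0! / 11! → 1/2310
sum: t=3:−1/144 = -1/144
3j²(5 3 2; 0 0 0) = Δ·Π!·Σ² = 10/231  (sign -1)
sum: t=6:+1/2880 = 1/2880
3j²(5 3 2; -3 3 0) = Δ·Π!·Σ² = 2/165  (sign +1)
combine: 4πI² = 385·10/231·2/165 = 20/99
take √, sign -1: I = -0.12679218

-0.126792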